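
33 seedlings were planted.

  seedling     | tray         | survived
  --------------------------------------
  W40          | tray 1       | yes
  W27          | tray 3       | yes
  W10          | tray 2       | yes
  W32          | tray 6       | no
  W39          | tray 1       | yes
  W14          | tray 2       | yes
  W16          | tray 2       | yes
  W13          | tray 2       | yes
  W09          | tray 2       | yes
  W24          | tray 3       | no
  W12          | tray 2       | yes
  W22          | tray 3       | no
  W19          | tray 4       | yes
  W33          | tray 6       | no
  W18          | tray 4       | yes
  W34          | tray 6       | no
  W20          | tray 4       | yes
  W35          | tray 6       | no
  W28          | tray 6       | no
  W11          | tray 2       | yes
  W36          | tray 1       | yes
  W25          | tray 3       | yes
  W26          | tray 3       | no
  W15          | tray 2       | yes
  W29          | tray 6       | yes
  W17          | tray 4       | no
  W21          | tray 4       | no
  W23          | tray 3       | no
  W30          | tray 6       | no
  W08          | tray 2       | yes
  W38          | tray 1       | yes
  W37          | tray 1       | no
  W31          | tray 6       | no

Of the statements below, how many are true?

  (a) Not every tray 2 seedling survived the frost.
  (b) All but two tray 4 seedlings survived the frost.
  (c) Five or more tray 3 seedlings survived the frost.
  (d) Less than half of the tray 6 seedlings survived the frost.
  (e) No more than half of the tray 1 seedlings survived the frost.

(a) tray 2: |A| = 9, |A ∩ B| = 9; needs A ⊄ B (|A ∖ B| ≥ 1) — false.
(b) tray 4: |A| = 5, |A ∩ B| = 3; needs |A ∖ B| = 2 — true.
(c) tray 3: |A| = 6, |A ∩ B| = 2; needs |A ∩ B| ≥ 5 — false.
(d) tray 6: |A| = 8, |A ∩ B| = 1; needs |A ∩ B| < |A ∖ B| — true.
(e) tray 1: |A| = 5, |A ∩ B| = 4; needs |A ∩ B| ≤ |A ∖ B| — false.

2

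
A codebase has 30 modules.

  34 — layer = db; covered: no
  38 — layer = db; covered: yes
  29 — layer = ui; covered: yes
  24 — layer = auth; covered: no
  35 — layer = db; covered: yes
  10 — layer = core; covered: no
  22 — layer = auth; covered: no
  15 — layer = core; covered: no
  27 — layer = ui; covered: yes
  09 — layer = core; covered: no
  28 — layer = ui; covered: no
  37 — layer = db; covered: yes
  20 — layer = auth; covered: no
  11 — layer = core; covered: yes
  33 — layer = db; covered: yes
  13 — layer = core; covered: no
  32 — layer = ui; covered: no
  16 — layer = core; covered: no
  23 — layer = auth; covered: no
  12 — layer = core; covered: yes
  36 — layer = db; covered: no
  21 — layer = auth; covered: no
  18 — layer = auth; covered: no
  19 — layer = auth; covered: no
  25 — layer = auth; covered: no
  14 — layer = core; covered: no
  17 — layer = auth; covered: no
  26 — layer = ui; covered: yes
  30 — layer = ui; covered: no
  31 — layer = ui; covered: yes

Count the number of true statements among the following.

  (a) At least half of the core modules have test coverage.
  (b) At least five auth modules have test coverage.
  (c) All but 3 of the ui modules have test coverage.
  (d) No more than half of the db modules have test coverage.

1

(a) core: |A| = 8, |A ∩ B| = 2; needs |A ∩ B| ≥ |A ∖ B| — false.
(b) auth: |A| = 9, |A ∩ B| = 0; needs |A ∩ B| ≥ 5 — false.
(c) ui: |A| = 7, |A ∩ B| = 4; needs |A ∖ B| = 3 — true.
(d) db: |A| = 6, |A ∩ B| = 4; needs |A ∩ B| ≤ |A ∖ B| — false.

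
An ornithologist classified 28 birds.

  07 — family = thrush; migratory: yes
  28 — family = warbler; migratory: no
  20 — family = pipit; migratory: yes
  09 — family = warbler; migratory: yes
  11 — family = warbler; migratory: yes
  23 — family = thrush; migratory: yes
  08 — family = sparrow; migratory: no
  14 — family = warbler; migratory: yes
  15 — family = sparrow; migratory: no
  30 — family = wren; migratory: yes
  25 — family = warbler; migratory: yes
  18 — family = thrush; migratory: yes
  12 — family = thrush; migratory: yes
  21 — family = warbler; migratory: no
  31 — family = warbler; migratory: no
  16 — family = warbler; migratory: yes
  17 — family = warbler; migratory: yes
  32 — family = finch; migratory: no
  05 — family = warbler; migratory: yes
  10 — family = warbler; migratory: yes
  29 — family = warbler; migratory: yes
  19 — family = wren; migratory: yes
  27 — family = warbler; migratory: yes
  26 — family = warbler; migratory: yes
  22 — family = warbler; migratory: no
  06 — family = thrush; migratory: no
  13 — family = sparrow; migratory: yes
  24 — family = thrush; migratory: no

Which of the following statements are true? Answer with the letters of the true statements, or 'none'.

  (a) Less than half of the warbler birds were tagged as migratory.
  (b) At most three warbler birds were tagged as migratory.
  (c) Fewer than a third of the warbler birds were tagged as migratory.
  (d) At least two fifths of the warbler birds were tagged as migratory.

(d)

|A| = 15, |A ∩ B| = 11, |A ∖ B| = 4.
(a) |A ∩ B| < |A ∖ B|: fails.
(b) |A ∩ B| ≤ 3: fails.
(c) |A ∩ B| / |A| < 1/3: fails.
(d) |A ∩ B| / |A| ≥ 2/5: holds.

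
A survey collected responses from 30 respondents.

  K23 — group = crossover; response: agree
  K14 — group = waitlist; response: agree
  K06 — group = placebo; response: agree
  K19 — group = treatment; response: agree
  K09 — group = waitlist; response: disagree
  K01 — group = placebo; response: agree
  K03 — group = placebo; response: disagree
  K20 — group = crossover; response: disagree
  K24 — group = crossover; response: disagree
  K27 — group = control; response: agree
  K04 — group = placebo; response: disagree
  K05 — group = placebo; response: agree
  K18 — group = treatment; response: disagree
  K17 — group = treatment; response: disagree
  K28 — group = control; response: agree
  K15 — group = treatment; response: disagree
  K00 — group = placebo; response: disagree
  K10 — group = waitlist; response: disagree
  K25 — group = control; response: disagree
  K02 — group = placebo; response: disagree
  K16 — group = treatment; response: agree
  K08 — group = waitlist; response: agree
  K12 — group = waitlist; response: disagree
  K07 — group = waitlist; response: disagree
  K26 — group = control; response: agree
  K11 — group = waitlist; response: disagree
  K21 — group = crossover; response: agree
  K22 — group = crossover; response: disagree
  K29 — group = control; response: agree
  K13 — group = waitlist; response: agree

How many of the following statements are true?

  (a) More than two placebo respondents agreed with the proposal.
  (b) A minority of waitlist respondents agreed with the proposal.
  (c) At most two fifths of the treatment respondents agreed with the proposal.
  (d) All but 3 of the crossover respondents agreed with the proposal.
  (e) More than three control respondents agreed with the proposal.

5

(a) placebo: |A| = 7, |A ∩ B| = 3; needs |A ∩ B| > 2 — true.
(b) waitlist: |A| = 8, |A ∩ B| = 3; needs |A ∩ B| < |A ∖ B| — true.
(c) treatment: |A| = 5, |A ∩ B| = 2; needs |A ∩ B| / |A| ≤ 2/5 — true.
(d) crossover: |A| = 5, |A ∩ B| = 2; needs |A ∖ B| = 3 — true.
(e) control: |A| = 5, |A ∩ B| = 4; needs |A ∩ B| > 3 — true.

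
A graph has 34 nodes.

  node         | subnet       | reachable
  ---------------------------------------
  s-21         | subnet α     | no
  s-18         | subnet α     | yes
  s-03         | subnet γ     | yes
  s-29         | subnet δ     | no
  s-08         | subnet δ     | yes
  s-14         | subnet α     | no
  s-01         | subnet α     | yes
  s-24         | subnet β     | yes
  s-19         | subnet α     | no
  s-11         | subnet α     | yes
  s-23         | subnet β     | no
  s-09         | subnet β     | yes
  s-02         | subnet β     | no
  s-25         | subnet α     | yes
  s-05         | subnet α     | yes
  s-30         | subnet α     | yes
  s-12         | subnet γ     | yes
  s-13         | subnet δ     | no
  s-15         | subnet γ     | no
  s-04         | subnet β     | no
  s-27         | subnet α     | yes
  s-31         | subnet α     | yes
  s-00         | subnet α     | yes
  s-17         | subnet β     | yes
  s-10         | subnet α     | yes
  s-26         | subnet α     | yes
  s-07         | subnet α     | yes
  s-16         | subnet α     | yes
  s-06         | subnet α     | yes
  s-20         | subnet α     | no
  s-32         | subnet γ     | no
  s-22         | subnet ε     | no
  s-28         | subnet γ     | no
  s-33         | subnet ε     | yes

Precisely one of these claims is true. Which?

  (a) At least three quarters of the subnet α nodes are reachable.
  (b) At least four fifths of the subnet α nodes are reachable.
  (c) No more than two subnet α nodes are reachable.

|A| = 18, |A ∩ B| = 14, |A ∖ B| = 4.
(a) requires |A ∩ B| / |A| ≥ 3/4: true.
(b) requires |A ∩ B| / |A| ≥ 4/5: false.
(c) requires |A ∩ B| ≤ 2: false.

(a)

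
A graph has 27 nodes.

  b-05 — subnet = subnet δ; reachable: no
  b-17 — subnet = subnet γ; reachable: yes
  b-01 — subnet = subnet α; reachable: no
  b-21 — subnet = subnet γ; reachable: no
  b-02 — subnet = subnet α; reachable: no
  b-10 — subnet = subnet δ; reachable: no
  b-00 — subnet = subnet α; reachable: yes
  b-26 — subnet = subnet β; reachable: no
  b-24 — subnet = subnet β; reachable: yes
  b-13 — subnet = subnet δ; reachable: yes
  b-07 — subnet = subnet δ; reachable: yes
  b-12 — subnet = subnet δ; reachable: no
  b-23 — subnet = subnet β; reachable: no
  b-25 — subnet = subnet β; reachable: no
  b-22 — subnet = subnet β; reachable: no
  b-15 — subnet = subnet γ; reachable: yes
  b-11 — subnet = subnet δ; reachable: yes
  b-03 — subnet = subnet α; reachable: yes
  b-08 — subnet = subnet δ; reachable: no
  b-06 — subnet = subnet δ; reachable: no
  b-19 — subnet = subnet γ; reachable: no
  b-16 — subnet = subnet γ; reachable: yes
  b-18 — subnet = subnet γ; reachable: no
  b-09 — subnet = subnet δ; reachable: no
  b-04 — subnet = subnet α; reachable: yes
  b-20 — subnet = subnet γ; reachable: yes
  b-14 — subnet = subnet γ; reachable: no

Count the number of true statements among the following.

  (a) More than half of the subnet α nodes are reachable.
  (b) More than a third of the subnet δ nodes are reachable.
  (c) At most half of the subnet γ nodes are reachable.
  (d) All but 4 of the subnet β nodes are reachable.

3

(a) subnet α: |A| = 5, |A ∩ B| = 3; needs |A ∩ B| > |A ∖ B| — true.
(b) subnet δ: |A| = 9, |A ∩ B| = 3; needs |A ∩ B| / |A| > 1/3 — false.
(c) subnet γ: |A| = 8, |A ∩ B| = 4; needs |A ∩ B| ≤ |A ∖ B| — true.
(d) subnet β: |A| = 5, |A ∩ B| = 1; needs |A ∖ B| = 4 — true.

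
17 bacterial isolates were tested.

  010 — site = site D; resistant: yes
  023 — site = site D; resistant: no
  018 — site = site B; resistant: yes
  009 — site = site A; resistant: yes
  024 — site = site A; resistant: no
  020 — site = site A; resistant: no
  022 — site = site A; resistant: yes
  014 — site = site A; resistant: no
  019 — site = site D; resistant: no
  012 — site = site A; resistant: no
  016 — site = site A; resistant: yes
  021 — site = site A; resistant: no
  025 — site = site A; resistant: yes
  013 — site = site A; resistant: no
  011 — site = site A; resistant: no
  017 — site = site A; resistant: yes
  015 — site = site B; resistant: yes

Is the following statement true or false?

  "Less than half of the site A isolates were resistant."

True

'Less than half of the site A isolates were resistant' holds iff |A ∩ B| < |A ∖ B|.
A (the restrictor) = {009, 024, 020, 022, 014, 012, 016, 021, 025, 013, 011, 017}, |A| = 12.
A ∩ B = {009, 022, 016, 025, 017}, so |A ∩ B| = 5.
A ∖ B = {024, 020, 014, 012, 021, 013, 011}, so |A ∖ B| = 7.
5 < 7, so the statement is true.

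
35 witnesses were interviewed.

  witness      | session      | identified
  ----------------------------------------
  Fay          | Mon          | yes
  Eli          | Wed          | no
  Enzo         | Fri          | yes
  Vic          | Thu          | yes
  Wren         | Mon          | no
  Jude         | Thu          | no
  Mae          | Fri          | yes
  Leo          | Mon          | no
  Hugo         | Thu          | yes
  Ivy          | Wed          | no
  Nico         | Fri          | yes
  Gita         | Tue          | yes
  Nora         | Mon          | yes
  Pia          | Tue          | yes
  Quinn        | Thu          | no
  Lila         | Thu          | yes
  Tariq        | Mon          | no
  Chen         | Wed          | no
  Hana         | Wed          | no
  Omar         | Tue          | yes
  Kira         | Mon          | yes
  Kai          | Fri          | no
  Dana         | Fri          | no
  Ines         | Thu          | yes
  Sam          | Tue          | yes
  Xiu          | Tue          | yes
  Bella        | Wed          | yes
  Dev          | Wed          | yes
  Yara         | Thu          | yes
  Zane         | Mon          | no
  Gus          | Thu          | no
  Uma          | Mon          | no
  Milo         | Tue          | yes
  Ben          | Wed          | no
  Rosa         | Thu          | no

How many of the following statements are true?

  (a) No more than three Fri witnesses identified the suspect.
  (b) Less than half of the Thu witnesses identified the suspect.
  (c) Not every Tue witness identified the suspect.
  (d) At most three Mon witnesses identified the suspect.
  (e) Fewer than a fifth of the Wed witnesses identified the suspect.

(a) Fri: |A| = 5, |A ∩ B| = 3; needs |A ∩ B| ≤ 3 — true.
(b) Thu: |A| = 9, |A ∩ B| = 5; needs |A ∩ B| < |A ∖ B| — false.
(c) Tue: |A| = 6, |A ∩ B| = 6; needs A ⊄ B (|A ∖ B| ≥ 1) — false.
(d) Mon: |A| = 8, |A ∩ B| = 3; needs |A ∩ B| ≤ 3 — true.
(e) Wed: |A| = 7, |A ∩ B| = 2; needs |A ∩ B| / |A| < 1/5 — false.

2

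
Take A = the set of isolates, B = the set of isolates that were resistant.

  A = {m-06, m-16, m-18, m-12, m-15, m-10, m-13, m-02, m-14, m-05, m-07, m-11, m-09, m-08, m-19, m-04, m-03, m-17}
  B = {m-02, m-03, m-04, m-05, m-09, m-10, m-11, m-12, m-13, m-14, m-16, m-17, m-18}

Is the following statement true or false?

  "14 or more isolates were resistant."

'14 or more isolates were resistant' holds iff |A ∩ B| ≥ 14.
|A| = 18, |A ∩ B| = 13, |A ∖ B| = 5.
|A ∩ B| = 13, so the statement is false.

False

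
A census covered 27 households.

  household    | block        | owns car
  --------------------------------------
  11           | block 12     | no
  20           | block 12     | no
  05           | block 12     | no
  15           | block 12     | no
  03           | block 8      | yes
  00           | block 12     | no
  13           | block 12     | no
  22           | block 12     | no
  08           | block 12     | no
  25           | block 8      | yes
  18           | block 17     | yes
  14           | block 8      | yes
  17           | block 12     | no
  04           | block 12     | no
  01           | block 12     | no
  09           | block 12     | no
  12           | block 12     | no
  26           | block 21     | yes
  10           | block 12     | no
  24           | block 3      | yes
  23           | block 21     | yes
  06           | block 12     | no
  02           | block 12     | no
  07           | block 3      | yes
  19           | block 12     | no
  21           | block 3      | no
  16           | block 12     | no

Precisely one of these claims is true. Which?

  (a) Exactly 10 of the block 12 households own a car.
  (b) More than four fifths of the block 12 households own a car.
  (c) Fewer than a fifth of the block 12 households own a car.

|A| = 18, |A ∩ B| = 0, |A ∖ B| = 18.
(a) requires |A ∩ B| = 10: false.
(b) requires |A ∩ B| / |A| > 4/5: false.
(c) requires |A ∩ B| / |A| < 1/5: true.

(c)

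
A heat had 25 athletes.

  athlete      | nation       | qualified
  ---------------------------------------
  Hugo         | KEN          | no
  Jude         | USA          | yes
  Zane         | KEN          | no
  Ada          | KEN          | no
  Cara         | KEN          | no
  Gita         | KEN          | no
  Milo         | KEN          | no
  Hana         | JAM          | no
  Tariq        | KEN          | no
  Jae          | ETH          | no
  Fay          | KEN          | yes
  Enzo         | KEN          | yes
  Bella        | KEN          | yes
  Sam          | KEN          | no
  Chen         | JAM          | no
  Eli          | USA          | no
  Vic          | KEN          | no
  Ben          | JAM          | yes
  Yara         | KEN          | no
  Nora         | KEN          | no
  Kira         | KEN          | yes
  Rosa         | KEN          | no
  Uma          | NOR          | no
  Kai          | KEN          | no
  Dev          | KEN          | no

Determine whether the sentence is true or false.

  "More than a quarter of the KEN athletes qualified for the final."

False

'More than a quarter of the KEN athletes qualified for the final' holds iff |A ∩ B| / |A| > 1/4.
|A| = 18, |A ∩ B| = 4, |A ∖ B| = 14.
|A ∩ B|/|A| = 4/18, so the statement is false.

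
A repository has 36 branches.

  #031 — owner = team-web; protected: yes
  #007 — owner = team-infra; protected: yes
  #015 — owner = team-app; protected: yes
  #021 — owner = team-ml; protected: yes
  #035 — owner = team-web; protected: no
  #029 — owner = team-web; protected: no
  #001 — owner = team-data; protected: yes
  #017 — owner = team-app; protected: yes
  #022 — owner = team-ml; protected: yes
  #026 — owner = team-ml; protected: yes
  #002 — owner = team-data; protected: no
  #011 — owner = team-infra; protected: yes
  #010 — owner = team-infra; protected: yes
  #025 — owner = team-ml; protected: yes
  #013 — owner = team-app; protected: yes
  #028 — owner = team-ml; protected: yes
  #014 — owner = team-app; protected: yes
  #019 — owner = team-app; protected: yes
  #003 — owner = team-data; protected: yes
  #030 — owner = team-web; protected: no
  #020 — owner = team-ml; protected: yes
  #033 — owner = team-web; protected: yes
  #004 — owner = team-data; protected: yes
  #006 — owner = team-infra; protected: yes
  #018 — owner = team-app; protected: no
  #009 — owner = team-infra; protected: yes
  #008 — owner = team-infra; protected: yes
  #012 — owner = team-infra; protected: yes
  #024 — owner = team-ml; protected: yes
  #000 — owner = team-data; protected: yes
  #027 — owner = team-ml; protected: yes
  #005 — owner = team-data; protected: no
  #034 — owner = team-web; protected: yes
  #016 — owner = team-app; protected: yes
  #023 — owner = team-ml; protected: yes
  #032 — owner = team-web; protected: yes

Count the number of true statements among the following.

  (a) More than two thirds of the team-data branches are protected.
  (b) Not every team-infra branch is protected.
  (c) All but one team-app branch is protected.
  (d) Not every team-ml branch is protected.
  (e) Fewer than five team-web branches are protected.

(a) team-data: |A| = 6, |A ∩ B| = 4; needs |A ∩ B| / |A| > 2/3 — false.
(b) team-infra: |A| = 7, |A ∩ B| = 7; needs A ⊄ B (|A ∖ B| ≥ 1) — false.
(c) team-app: |A| = 7, |A ∩ B| = 6; needs |A ∖ B| = 1 — true.
(d) team-ml: |A| = 9, |A ∩ B| = 9; needs A ⊄ B (|A ∖ B| ≥ 1) — false.
(e) team-web: |A| = 7, |A ∩ B| = 4; needs |A ∩ B| < 5 — true.

2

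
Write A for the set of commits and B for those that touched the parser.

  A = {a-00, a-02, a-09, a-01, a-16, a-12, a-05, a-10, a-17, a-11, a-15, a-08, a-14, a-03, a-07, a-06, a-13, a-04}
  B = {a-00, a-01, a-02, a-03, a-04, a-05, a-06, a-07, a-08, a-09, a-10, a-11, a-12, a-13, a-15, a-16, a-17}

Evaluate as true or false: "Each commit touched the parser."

The determiner here denotes the relation: A ⊆ B, i.e. every element of A is in B (|A ∖ B| = 0).
|A| = 18, |A ∩ B| = 17, |A ∖ B| = 1.
So the statement is false.

False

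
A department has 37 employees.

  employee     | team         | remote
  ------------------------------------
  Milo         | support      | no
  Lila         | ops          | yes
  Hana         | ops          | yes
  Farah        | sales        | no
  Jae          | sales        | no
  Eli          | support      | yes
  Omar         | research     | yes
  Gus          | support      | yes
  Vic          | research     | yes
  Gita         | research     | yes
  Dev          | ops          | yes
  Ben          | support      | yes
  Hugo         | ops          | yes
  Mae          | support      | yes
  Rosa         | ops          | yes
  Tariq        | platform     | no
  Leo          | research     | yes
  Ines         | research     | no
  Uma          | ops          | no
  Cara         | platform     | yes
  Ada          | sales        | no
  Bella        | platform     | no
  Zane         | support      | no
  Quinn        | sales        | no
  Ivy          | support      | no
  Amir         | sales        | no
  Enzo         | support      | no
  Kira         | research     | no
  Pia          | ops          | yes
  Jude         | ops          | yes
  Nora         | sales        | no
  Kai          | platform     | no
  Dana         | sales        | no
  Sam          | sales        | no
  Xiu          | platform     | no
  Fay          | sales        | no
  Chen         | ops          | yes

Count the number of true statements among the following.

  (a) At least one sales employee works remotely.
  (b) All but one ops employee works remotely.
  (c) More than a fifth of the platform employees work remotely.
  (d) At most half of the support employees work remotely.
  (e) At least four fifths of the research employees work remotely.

(a) sales: |A| = 9, |A ∩ B| = 0; needs A ∩ B ≠ ∅ (|A ∩ B| ≥ 1) — false.
(b) ops: |A| = 9, |A ∩ B| = 8; needs |A ∖ B| = 1 — true.
(c) platform: |A| = 5, |A ∩ B| = 1; needs |A ∩ B| / |A| > 1/5 — false.
(d) support: |A| = 8, |A ∩ B| = 4; needs |A ∩ B| ≤ |A ∖ B| — true.
(e) research: |A| = 6, |A ∩ B| = 4; needs |A ∩ B| / |A| ≥ 4/5 — false.

2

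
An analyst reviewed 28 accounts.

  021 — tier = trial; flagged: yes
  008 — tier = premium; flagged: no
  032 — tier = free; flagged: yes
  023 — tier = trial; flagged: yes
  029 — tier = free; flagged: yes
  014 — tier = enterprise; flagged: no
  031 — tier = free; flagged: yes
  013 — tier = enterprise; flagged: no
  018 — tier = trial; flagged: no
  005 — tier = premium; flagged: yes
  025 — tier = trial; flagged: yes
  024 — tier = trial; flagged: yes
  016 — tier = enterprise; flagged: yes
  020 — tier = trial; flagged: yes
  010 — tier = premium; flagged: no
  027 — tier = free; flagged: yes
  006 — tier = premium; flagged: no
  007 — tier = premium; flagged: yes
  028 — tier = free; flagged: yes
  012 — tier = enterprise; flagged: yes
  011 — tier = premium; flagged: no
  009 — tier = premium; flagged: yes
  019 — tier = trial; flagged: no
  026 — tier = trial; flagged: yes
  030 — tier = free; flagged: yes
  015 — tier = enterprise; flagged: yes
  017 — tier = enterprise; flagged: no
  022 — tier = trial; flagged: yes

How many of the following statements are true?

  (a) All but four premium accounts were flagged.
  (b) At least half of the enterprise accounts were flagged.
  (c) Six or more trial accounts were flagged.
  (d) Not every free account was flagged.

3

(a) premium: |A| = 7, |A ∩ B| = 3; needs |A ∖ B| = 4 — true.
(b) enterprise: |A| = 6, |A ∩ B| = 3; needs |A ∩ B| ≥ |A ∖ B| — true.
(c) trial: |A| = 9, |A ∩ B| = 7; needs |A ∩ B| ≥ 6 — true.
(d) free: |A| = 6, |A ∩ B| = 6; needs A ⊄ B (|A ∖ B| ≥ 1) — false.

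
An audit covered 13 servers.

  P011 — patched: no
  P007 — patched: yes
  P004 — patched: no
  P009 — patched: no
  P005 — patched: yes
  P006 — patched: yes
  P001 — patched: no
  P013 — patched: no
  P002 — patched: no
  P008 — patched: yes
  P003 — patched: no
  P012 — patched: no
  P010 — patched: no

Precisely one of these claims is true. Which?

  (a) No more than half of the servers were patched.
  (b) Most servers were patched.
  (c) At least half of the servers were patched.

(a)

|A| = 13, |A ∩ B| = 4, |A ∖ B| = 9.
(a) requires |A ∩ B| ≤ |A ∖ B|: true.
(b) requires |A ∩ B| > |A ∖ B|: false.
(c) requires |A ∩ B| ≥ |A ∖ B|: false.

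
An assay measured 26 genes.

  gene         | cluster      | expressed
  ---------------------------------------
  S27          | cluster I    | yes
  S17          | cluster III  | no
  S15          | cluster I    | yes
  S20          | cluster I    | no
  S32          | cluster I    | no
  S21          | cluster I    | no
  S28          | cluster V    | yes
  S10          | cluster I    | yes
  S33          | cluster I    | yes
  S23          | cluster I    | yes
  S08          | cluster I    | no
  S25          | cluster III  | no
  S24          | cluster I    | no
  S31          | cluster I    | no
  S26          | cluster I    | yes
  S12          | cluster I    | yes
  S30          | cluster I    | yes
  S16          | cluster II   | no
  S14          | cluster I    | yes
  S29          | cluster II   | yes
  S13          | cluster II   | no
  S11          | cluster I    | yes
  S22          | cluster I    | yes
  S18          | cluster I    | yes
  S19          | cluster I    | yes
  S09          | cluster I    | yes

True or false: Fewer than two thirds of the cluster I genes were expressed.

False

'Fewer than two thirds of the cluster I genes were expressed' holds iff |A ∩ B| / |A| < 2/3.
|A| = 20, |A ∩ B| = 14, |A ∖ B| = 6.
|A ∩ B|/|A| = 14/20, so the statement is false.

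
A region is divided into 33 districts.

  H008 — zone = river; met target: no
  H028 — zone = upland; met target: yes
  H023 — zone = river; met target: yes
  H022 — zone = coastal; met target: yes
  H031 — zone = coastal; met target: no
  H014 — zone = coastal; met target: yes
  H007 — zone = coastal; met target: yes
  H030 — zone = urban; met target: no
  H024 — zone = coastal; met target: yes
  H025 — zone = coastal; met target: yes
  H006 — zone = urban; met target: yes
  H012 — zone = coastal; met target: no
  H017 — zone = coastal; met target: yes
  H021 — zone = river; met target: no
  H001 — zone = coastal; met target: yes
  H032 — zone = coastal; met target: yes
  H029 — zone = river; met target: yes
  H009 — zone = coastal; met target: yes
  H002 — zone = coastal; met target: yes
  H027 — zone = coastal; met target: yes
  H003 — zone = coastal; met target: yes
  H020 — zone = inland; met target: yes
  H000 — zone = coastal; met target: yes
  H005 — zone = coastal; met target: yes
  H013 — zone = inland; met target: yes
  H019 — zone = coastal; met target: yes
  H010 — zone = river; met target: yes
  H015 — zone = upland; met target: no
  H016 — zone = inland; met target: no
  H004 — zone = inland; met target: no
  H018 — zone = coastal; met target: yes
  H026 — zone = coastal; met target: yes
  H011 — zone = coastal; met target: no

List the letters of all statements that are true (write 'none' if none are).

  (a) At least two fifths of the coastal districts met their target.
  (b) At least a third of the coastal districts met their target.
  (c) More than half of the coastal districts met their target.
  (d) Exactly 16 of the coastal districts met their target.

(a), (b), (c)

|A| = 20, |A ∩ B| = 17, |A ∖ B| = 3.
(a) |A ∩ B| / |A| ≥ 2/5: holds.
(b) |A ∩ B| / |A| ≥ 1/3: holds.
(c) |A ∩ B| > |A ∖ B|: holds.
(d) |A ∩ B| = 16: fails.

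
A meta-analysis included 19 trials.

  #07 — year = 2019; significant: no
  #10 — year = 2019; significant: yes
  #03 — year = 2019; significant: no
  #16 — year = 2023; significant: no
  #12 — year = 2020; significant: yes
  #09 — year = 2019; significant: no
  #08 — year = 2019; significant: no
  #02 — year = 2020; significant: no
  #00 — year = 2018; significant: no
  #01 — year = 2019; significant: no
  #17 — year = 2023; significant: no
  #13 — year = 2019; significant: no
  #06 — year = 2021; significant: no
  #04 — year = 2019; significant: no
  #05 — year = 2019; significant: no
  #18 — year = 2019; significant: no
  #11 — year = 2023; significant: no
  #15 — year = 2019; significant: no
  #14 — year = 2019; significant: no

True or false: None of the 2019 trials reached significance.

False

The determiner here denotes the relation: A ∩ B = ∅ (|A ∩ B| = 0).
A (the restrictor) = {#07, #10, #03, #09, #08, #01, #13, #04, #05, #18, #15, #14}, |A| = 12.
A ∩ B = {#10}, so |A ∩ B| = 1.
So the statement is false.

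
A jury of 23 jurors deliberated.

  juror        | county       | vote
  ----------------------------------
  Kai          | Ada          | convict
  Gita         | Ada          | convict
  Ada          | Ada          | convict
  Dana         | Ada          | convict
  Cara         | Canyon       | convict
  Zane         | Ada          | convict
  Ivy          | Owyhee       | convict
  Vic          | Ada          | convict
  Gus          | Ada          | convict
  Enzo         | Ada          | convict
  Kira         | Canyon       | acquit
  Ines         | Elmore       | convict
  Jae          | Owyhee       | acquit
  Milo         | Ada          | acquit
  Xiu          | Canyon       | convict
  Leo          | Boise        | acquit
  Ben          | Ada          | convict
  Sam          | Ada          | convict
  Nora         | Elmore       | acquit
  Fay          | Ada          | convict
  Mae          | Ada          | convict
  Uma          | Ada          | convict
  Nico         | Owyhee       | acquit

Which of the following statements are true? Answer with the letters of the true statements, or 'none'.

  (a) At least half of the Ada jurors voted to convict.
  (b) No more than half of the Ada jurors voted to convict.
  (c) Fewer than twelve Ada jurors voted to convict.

(a)

|A| = 14, |A ∩ B| = 13, |A ∖ B| = 1.
(a) |A ∩ B| ≥ |A ∖ B|: holds.
(b) |A ∩ B| ≤ |A ∖ B|: fails.
(c) |A ∩ B| < 12: fails.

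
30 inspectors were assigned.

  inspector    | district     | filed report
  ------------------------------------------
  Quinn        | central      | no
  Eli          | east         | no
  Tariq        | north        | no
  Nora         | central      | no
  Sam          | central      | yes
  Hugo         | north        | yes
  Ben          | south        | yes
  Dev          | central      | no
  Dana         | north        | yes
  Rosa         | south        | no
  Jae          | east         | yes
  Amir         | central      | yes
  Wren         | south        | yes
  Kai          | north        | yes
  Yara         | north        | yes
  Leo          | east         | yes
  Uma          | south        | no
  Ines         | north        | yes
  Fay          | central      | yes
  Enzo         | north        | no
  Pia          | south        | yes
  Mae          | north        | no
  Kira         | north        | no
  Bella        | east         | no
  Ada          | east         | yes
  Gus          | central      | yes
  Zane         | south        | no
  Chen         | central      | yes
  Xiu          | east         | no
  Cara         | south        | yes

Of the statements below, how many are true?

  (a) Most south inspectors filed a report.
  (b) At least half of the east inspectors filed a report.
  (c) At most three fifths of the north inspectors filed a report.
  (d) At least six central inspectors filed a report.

3

(a) south: |A| = 7, |A ∩ B| = 4; needs |A ∩ B| > |A ∖ B| — true.
(b) east: |A| = 6, |A ∩ B| = 3; needs |A ∩ B| ≥ |A ∖ B| — true.
(c) north: |A| = 9, |A ∩ B| = 5; needs |A ∩ B| / |A| ≤ 3/5 — true.
(d) central: |A| = 8, |A ∩ B| = 5; needs |A ∩ B| ≥ 6 — false.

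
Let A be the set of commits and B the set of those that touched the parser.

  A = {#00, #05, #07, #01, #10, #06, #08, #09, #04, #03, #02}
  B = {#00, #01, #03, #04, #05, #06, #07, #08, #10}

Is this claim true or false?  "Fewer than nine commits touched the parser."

False

'Fewer than nine commits touched the parser' holds iff |A ∩ B| < 9.
A (the restrictor) = {#00, #05, #07, #01, #10, #06, #08, #09, #04, #03, #02}, |A| = 11.
A ∩ B = {#00, #05, #07, #01, #10, #06, #08, #04, #03}, so |A ∩ B| = 9.
|A ∩ B| = 9, so the statement is false.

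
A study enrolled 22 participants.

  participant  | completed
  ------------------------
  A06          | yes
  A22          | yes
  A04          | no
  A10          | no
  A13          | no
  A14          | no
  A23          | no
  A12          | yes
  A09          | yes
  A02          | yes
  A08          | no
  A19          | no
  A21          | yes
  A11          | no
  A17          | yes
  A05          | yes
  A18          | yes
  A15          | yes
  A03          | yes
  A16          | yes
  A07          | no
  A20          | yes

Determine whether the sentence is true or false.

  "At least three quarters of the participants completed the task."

False

Truth condition: |A ∩ B| / |A| ≥ 3/4.
|A| = 22, |A ∩ B| = 13, |A ∖ B| = 9.
|A ∩ B|/|A| = 13/22, so the statement is false.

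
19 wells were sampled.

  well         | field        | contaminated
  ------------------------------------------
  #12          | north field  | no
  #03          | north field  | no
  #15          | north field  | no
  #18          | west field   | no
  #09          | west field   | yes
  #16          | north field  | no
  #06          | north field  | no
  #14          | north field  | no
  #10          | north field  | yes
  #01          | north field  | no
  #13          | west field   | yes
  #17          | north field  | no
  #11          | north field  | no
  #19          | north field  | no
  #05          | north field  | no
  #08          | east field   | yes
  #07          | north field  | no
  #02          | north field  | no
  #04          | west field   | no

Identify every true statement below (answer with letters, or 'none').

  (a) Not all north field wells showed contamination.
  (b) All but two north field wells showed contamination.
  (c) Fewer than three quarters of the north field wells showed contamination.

(a), (c)

|A| = 14, |A ∩ B| = 1, |A ∖ B| = 13.
(a) A ⊄ B (|A ∖ B| ≥ 1): holds.
(b) |A ∖ B| = 2: fails.
(c) |A ∩ B| / |A| < 3/4: holds.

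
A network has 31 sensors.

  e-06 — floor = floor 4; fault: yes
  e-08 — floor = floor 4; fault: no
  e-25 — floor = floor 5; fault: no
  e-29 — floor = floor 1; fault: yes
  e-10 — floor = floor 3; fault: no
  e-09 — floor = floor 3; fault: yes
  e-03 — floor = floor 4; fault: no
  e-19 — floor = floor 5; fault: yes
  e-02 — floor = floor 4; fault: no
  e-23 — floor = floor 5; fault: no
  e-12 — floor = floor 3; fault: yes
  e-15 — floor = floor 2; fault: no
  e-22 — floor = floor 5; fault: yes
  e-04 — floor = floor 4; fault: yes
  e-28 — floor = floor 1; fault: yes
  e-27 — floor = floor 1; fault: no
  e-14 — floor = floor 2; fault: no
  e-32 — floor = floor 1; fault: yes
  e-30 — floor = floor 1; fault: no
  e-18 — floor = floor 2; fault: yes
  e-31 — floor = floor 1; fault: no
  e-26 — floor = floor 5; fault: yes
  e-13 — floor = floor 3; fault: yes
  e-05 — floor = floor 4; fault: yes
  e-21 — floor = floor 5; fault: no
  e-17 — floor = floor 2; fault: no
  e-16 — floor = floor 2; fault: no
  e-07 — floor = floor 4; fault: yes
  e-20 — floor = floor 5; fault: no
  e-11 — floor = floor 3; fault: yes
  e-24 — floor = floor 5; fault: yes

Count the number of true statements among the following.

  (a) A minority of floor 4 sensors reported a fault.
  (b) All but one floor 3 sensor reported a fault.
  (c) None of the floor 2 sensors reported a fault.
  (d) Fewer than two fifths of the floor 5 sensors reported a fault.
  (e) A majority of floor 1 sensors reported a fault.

1

(a) floor 4: |A| = 7, |A ∩ B| = 4; needs |A ∩ B| < |A ∖ B| — false.
(b) floor 3: |A| = 5, |A ∩ B| = 4; needs |A ∖ B| = 1 — true.
(c) floor 2: |A| = 5, |A ∩ B| = 1; needs A ∩ B = ∅ (|A ∩ B| = 0) — false.
(d) floor 5: |A| = 8, |A ∩ B| = 4; needs |A ∩ B| / |A| < 2/5 — false.
(e) floor 1: |A| = 6, |A ∩ B| = 3; needs |A ∩ B| > |A ∖ B| — false.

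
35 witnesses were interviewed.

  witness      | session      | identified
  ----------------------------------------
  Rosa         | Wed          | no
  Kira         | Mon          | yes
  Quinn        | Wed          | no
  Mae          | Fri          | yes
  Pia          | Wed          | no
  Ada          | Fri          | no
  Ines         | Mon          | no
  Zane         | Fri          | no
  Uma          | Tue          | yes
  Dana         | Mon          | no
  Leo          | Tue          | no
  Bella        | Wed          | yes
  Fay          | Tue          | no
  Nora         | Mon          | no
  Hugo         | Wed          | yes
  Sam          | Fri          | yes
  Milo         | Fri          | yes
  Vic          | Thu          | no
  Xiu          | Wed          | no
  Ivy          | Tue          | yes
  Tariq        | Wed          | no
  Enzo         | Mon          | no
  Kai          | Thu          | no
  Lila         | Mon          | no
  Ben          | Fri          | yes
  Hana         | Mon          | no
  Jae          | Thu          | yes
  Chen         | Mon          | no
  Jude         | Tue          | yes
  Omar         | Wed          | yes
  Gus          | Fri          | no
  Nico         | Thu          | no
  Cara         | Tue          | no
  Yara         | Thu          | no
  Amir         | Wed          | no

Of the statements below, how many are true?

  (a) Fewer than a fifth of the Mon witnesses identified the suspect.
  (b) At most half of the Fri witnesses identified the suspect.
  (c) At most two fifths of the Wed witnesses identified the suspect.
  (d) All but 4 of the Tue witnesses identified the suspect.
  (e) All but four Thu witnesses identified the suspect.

(a) Mon: |A| = 8, |A ∩ B| = 1; needs |A ∩ B| / |A| < 1/5 — true.
(b) Fri: |A| = 7, |A ∩ B| = 4; needs |A ∩ B| ≤ |A ∖ B| — false.
(c) Wed: |A| = 9, |A ∩ B| = 3; needs |A ∩ B| / |A| ≤ 2/5 — true.
(d) Tue: |A| = 6, |A ∩ B| = 3; needs |A ∖ B| = 4 — false.
(e) Thu: |A| = 5, |A ∩ B| = 1; needs |A ∖ B| = 4 — true.

3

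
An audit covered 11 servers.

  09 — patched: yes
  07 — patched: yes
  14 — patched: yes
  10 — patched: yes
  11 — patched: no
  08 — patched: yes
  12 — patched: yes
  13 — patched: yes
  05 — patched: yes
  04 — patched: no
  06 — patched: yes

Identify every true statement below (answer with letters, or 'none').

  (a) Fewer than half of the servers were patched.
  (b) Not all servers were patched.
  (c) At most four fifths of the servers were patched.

|A| = 11, |A ∩ B| = 9, |A ∖ B| = 2.
(a) |A ∩ B| < |A ∖ B|: fails.
(b) A ⊄ B (|A ∖ B| ≥ 1): holds.
(c) |A ∩ B| / |A| ≤ 4/5: fails.

(b)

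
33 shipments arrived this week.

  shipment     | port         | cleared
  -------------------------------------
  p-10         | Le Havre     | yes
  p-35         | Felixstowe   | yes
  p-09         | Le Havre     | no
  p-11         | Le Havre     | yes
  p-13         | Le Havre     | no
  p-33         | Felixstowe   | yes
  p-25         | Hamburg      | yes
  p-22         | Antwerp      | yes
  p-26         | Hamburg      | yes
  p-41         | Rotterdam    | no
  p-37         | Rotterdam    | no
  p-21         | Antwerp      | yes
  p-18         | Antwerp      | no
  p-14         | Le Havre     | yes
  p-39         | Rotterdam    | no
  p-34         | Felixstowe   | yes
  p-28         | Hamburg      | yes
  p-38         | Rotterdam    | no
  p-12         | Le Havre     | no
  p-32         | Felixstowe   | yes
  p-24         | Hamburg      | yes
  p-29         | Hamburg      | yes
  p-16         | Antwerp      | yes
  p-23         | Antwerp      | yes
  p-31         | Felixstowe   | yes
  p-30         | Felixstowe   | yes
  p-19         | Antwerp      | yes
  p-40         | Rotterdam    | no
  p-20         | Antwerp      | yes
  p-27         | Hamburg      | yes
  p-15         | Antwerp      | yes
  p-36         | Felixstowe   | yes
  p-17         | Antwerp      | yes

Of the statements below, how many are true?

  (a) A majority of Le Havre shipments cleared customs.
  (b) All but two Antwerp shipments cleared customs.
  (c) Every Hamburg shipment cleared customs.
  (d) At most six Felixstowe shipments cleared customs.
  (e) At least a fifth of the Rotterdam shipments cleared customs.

1

(a) Le Havre: |A| = 6, |A ∩ B| = 3; needs |A ∩ B| > |A ∖ B| — false.
(b) Antwerp: |A| = 9, |A ∩ B| = 8; needs |A ∖ B| = 2 — false.
(c) Hamburg: |A| = 6, |A ∩ B| = 6; needs A ⊆ B, i.e. every element of A is in B (|A ∖ B| = 0) — true.
(d) Felixstowe: |A| = 7, |A ∩ B| = 7; needs |A ∩ B| ≤ 6 — false.
(e) Rotterdam: |A| = 5, |A ∩ B| = 0; needs |A ∩ B| / |A| ≥ 1/5 — false.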